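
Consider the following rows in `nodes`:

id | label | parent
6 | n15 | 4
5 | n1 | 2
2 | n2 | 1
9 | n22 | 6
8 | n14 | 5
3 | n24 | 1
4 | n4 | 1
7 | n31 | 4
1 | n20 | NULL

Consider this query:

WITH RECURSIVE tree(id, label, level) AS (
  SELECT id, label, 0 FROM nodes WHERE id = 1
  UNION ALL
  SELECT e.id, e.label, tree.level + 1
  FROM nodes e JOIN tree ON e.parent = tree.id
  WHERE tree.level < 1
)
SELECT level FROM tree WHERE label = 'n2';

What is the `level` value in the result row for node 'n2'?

Base: id=1 (n20) at level 0.
Iteration 1: rows with parent in {1} -> n2 (id 2, level 1), n24 (id 3, level 1), n4 (id 4, level 1).
Iteration 2: level < 1 fails for all current rows; recursion stops.

1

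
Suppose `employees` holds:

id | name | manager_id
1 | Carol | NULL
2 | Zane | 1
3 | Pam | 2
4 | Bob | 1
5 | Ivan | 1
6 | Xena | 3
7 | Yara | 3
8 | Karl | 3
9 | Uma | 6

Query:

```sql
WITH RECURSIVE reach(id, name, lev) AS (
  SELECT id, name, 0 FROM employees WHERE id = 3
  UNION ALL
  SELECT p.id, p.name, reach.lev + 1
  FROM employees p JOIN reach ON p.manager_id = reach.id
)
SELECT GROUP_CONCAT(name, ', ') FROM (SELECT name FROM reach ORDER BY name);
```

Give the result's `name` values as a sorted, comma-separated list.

Base: id=3 (Pam) at lev 0.
Iteration 1: rows with manager_id in {3} -> Xena (id 6, lev 1), Yara (id 7, lev 1), Karl (id 8, lev 1).
Iteration 2: rows with manager_id in {6,7,8} -> Uma (id 9, lev 2).
Iteration 3: no rows with manager_id in {9}; recursion stops.

Karl, Pam, Uma, Xena, Yara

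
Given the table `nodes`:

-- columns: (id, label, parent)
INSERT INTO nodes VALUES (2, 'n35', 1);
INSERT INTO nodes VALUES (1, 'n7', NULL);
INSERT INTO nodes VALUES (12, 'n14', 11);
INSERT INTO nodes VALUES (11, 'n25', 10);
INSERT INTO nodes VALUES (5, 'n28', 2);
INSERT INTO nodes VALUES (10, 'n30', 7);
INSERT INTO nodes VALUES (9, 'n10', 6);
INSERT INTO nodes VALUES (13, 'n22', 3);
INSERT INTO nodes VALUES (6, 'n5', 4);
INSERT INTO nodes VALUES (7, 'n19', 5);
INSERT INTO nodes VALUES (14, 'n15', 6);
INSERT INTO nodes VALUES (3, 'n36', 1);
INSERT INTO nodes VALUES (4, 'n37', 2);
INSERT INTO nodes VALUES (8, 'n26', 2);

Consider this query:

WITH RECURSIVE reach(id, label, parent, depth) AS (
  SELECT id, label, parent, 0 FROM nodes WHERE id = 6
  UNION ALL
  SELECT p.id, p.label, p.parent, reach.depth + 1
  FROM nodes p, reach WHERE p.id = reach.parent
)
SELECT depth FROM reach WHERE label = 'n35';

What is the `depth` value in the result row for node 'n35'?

2

Base: id=6 (n5), parent=4, depth 0.
Iteration 1: join on id=4 -> n37 (id 4, parent=2, depth 1).
Iteration 2: join on id=2 -> n35 (id 2, parent=1, depth 2).
Iteration 3: join on id=1 -> n7 (id 1, parent=NULL, depth 3).
Iteration 4: parent is NULL; no match; recursion stops.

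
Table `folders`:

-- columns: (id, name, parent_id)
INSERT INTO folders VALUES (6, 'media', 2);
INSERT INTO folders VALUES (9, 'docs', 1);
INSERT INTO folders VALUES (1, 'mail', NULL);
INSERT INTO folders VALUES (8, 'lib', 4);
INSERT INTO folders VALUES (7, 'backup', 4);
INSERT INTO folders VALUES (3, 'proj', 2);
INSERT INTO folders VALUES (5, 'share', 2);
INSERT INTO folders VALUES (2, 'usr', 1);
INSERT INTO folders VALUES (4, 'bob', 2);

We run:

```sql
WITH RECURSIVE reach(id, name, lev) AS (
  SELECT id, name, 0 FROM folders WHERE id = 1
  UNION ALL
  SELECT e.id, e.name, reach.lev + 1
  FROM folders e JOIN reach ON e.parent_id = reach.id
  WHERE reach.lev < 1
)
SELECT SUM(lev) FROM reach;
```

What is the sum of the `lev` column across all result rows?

Base: id=1 (mail) at lev 0.
Iteration 1: rows with parent_id in {1} -> usr (id 2, lev 1), docs (id 9, lev 1).
Iteration 2: lev < 1 fails for all current rows; recursion stops.
SUM(lev) = 0 + 1 + 1 = 2.

2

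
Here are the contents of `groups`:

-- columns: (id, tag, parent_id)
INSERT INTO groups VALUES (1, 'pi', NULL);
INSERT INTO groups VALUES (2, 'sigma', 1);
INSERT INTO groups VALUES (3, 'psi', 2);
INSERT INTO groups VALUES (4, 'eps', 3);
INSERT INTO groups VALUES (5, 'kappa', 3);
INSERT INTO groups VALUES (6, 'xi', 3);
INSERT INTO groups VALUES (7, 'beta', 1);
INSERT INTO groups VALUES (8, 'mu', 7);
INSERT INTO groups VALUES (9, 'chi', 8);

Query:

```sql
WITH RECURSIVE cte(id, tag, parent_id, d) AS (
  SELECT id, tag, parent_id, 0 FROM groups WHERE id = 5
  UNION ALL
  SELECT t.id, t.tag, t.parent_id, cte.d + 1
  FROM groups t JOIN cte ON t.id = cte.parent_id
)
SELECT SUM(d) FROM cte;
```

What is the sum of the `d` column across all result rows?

6

Base: id=5 (kappa), parent_id=3, d 0.
Iteration 1: join on id=3 -> psi (id 3, parent_id=2, d 1).
Iteration 2: join on id=2 -> sigma (id 2, parent_id=1, d 2).
Iteration 3: join on id=1 -> pi (id 1, parent_id=NULL, d 3).
Iteration 4: parent_id is NULL; no match; recursion stops.
SUM(d) = 0 + 1 + 2 + 3 = 6.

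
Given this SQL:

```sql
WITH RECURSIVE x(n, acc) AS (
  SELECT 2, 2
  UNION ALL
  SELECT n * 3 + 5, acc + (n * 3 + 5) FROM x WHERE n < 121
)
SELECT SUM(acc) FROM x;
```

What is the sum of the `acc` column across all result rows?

768

Base: n=2, acc=2.
Iteration 1: 2 < 121 holds -> n = 2 * 3 + 5 = 11, acc = 2 + 11 = 13.
Iteration 2: 11 < 121 holds -> n = 11 * 3 + 5 = 38, acc = 13 + 38 = 51.
Iteration 3: 38 < 121 holds -> n = 38 * 3 + 5 = 119, acc = 51 + 119 = 170.
Iteration 4: 119 < 121 holds -> n = 119 * 3 + 5 = 362, acc = 170 + 362 = 532.
Iteration 5: 362 < 121 fails; recursion stops.
SUM(acc) = 2 + 13 + 51 + 170 + 532 = 768.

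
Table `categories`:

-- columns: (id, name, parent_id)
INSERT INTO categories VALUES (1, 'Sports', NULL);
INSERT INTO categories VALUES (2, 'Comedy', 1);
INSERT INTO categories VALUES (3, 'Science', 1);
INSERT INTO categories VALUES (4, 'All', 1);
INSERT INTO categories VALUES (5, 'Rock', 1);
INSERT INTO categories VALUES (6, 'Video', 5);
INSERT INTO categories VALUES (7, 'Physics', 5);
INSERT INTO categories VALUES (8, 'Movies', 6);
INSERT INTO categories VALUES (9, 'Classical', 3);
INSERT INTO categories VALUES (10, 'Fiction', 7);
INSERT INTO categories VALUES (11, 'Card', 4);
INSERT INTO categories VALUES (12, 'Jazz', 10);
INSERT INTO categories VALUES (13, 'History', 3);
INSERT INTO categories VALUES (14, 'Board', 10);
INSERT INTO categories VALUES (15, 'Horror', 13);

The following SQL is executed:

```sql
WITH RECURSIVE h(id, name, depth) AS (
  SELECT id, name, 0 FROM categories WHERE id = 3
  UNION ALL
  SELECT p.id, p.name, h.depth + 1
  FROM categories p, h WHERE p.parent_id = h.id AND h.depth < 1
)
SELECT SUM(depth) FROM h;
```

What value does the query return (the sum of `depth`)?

Base: id=3 (Science) at depth 0.
Iteration 1: rows with parent_id in {3} -> Classical (id 9, depth 1), History (id 13, depth 1).
Iteration 2: depth < 1 fails for all current rows; recursion stops.
SUM(depth) = 0 + 1 + 1 = 2.

2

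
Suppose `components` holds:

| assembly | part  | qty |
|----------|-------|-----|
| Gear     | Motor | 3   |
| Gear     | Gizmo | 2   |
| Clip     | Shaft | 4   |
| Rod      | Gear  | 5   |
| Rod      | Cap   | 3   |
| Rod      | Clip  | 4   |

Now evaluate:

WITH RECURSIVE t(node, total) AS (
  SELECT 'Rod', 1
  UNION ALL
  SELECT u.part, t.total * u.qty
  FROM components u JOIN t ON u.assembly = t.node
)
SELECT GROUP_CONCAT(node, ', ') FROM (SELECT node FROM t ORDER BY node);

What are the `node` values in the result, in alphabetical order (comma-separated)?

Base: (Rod, total=1).
Iteration 1: components of {Rod} -> Cap = 1*3 = 3, Clip = 1*4 = 4, Gear = 1*5 = 5.
Iteration 2: components of {Cap,Clip,Gear} -> Gizmo = 5*2 = 10, Motor = 5*3 = 15, Shaft = 4*4 = 16.
Iteration 3: no further components; recursion stops.

Cap, Clip, Gear, Gizmo, Motor, Rod, Shaft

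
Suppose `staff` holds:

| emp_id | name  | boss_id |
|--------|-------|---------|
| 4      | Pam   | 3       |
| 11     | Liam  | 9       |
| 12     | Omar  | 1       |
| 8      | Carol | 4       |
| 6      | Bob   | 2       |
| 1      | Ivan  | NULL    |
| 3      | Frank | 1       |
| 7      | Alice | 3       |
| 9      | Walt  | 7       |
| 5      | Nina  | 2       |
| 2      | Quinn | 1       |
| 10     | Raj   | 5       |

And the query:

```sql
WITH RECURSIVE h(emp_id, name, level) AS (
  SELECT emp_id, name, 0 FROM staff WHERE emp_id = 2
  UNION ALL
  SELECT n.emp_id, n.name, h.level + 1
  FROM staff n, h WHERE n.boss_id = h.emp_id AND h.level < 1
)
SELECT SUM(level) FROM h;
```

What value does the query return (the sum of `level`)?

Base: emp_id=2 (Quinn) at level 0.
Iteration 1: rows with boss_id in {2} -> Nina (id 5, level 1), Bob (id 6, level 1).
Iteration 2: level < 1 fails for all current rows; recursion stops.
SUM(level) = 0 + 1 + 1 = 2.

2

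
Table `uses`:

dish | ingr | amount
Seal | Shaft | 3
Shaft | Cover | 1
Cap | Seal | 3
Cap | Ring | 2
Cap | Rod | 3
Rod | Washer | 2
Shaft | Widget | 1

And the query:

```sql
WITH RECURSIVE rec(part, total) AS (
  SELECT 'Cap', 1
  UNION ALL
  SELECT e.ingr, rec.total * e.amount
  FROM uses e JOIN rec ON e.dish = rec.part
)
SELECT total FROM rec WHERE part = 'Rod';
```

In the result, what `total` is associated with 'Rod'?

3

Base: (Cap, total=1).
Iteration 1: components of {Cap} -> Ring = 1*2 = 2, Rod = 1*3 = 3, Seal = 1*3 = 3.
Iteration 2: components of {Ring,Rod,Seal} -> Shaft = 3*3 = 9, Washer = 3*2 = 6.
Iteration 3: components of {Shaft,Washer} -> Cover = 9*1 = 9, Widget = 9*1 = 9.
Iteration 4: no further components; recursion stops.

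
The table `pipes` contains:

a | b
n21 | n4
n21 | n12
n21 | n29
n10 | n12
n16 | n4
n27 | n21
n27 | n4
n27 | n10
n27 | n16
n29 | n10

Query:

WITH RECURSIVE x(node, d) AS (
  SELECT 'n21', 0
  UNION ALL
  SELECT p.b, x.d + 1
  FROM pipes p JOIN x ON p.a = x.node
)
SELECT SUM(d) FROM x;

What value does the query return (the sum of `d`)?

Base: (n21, d=0).
Iteration 1: edges from {n21} -> (n12, d=1), (n29, d=1), (n4, d=1).
Iteration 2: edges from {n12,n29,n4} -> (n10, d=2).
Iteration 3: edges from {n10} -> (n12, d=3).
Iteration 4: no outgoing edges from {n12}; recursion stops.
SUM(d) = 0 + 1 + 1 + 1 + 2 + 3 = 8.

8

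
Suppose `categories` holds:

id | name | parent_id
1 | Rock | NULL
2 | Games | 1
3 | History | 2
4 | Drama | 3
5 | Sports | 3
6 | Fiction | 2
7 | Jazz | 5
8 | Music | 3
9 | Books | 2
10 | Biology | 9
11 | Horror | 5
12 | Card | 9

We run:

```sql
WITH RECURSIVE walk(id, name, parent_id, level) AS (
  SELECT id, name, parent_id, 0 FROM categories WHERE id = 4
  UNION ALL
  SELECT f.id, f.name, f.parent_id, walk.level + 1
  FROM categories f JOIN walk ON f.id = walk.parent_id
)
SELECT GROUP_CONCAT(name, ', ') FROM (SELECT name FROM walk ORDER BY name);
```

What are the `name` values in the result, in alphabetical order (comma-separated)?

Base: id=4 (Drama), parent_id=3, level 0.
Iteration 1: join on id=3 -> History (id 3, parent_id=2, level 1).
Iteration 2: join on id=2 -> Games (id 2, parent_id=1, level 2).
Iteration 3: join on id=1 -> Rock (id 1, parent_id=NULL, level 3).
Iteration 4: parent_id is NULL; no match; recursion stops.

Drama, Games, History, Rock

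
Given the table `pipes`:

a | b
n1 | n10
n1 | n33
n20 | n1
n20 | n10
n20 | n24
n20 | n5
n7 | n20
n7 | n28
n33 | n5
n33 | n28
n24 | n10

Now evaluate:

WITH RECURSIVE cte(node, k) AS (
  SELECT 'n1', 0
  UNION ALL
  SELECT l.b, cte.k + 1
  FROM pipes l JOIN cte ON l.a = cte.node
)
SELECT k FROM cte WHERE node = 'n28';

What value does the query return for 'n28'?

2

Base: (n1, k=0).
Iteration 1: edges from {n1} -> (n10, k=1), (n33, k=1).
Iteration 2: edges from {n10,n33} -> (n28, k=2), (n5, k=2).
Iteration 3: no outgoing edges from {n28,n5}; recursion stops.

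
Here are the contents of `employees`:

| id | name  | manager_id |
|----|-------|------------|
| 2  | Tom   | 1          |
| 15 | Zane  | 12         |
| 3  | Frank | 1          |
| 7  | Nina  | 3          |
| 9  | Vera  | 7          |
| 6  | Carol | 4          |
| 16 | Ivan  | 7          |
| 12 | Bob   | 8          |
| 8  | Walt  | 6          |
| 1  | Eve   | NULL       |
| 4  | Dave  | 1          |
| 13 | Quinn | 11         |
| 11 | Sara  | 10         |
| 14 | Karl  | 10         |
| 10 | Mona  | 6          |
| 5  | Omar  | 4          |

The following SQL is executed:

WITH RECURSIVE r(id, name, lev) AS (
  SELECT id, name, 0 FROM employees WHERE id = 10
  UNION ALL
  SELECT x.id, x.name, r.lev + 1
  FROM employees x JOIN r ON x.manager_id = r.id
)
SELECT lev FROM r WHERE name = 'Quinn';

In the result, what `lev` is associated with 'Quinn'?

Base: id=10 (Mona) at lev 0.
Iteration 1: rows with manager_id in {10} -> Sara (id 11, lev 1), Karl (id 14, lev 1).
Iteration 2: rows with manager_id in {11,14} -> Quinn (id 13, lev 2).
Iteration 3: no rows with manager_id in {13}; recursion stops.

2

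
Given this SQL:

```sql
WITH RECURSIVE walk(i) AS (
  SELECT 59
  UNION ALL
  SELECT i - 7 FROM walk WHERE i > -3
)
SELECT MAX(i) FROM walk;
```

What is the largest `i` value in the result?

Base: i=59.
Iteration 1: 59 > -3 holds -> i = 59 - 7 = 52.
Iteration 2: 52 > -3 holds -> i = 52 - 7 = 45.
Iteration 3: 45 > -3 holds -> i = 45 - 7 = 38.
Iteration 4: 38 > -3 holds -> i = 38 - 7 = 31.
Iteration 5: 31 > -3 holds -> i = 31 - 7 = 24.
Iteration 6: 24 > -3 holds -> i = 24 - 7 = 17.
Iteration 7: 17 > -3 holds -> i = 17 - 7 = 10.
Iteration 8: 10 > -3 holds -> i = 10 - 7 = 3.
Iteration 9: 3 > -3 holds -> i = 3 - 7 = -4.
Iteration 10: -4 > -3 fails; recursion stops.
i values: 59, 52, 45, 38, 31, 24, 17, 10, 3, -4; the maximum is 59.

59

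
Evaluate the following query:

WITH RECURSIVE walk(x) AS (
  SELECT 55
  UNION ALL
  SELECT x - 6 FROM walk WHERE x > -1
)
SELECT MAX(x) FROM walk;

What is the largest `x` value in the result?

55

Base: x=55.
Iteration 1: 55 > -1 holds -> x = 55 - 6 = 49.
Iteration 2: 49 > -1 holds -> x = 49 - 6 = 43.
Iteration 3: 43 > -1 holds -> x = 43 - 6 = 37.
Iteration 4: 37 > -1 holds -> x = 37 - 6 = 31.
Iteration 5: 31 > -1 holds -> x = 31 - 6 = 25.
Iteration 6: 25 > -1 holds -> x = 25 - 6 = 19.
Iteration 7: 19 > -1 holds -> x = 19 - 6 = 13.
Iteration 8: 13 > -1 holds -> x = 13 - 6 = 7.
Iteration 9: 7 > -1 holds -> x = 7 - 6 = 1.
Iteration 10: 1 > -1 holds -> x = 1 - 6 = -5.
Iteration 11: -5 > -1 fails; recursion stops.
x values: 55, 49, 43, 37, 31, 25, 19, 13, 7, 1, -5; the maximum is 55.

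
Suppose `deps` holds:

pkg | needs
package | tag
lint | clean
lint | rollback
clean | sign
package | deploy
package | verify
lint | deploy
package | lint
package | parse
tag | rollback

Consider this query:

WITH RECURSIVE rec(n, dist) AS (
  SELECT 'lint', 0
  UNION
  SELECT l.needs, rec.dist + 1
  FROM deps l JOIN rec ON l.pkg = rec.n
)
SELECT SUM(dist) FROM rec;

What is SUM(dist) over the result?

5

Base: (lint, dist=0).
Iteration 1: edges from {lint} -> (clean, dist=1), (deploy, dist=1), (rollback, dist=1).
Iteration 2: edges from {clean,deploy,rollback} -> (sign, dist=2).
Iteration 3: no outgoing edges from {sign}; recursion stops.
SUM(dist) = 0 + 1 + 1 + 1 + 2 = 5.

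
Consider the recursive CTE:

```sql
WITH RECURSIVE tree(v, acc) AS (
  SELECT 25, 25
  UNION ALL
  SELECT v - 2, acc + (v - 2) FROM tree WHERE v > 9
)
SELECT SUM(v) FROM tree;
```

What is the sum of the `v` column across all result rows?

Base: v=25, acc=25.
Iteration 1: 25 > 9 holds -> v = 25 - 2 = 23, acc = 25 + 23 = 48.
Iteration 2: 23 > 9 holds -> v = 23 - 2 = 21, acc = 48 + 21 = 69.
Iteration 3: 21 > 9 holds -> v = 21 - 2 = 19, acc = 69 + 19 = 88.
Iteration 4: 19 > 9 holds -> v = 19 - 2 = 17, acc = 88 + 17 = 105.
Iteration 5: 17 > 9 holds -> v = 17 - 2 = 15, acc = 105 + 15 = 120.
Iteration 6: 15 > 9 holds -> v = 15 - 2 = 13, acc = 120 + 13 = 133.
Iteration 7: 13 > 9 holds -> v = 13 - 2 = 11, acc = 133 + 11 = 144.
Iteration 8: 11 > 9 holds -> v = 11 - 2 = 9, acc = 144 + 9 = 153.
Iteration 9: 9 > 9 fails; recursion stops.
SUM(v) = 25 + 23 + 21 + 19 + 17 + 15 + 13 + 11 + 9 = 153.

153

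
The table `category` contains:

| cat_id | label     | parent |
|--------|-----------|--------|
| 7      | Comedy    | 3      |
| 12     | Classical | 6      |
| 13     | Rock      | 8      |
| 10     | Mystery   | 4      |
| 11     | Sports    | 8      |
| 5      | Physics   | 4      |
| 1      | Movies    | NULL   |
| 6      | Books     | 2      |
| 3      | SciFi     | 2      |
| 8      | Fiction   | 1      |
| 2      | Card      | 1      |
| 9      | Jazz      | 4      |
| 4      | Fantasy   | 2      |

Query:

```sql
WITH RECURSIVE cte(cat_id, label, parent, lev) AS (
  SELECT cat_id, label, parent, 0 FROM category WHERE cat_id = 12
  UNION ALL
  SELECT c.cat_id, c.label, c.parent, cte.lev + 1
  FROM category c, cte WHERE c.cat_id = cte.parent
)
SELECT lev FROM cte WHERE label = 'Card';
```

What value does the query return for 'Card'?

Base: cat_id=12 (Classical), parent=6, lev 0.
Iteration 1: join on cat_id=6 -> Books (id 6, parent=2, lev 1).
Iteration 2: join on cat_id=2 -> Card (id 2, parent=1, lev 2).
Iteration 3: join on cat_id=1 -> Movies (id 1, parent=NULL, lev 3).
Iteration 4: parent is NULL; no match; recursion stops.

2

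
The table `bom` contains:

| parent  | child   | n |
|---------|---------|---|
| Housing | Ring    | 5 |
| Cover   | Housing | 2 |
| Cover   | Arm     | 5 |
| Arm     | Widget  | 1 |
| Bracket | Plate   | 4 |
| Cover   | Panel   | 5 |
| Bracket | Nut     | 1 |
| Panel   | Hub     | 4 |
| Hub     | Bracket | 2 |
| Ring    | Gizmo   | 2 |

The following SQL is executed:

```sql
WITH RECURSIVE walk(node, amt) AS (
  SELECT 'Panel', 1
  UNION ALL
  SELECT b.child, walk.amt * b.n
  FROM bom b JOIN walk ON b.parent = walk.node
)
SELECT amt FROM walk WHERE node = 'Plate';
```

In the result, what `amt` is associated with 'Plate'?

32

Base: (Panel, amt=1).
Iteration 1: components of {Panel} -> Hub = 1*4 = 4.
Iteration 2: components of {Hub} -> Bracket = 4*2 = 8.
Iteration 3: components of {Bracket} -> Nut = 8*1 = 8, Plate = 8*4 = 32.
Iteration 4: no further components; recursion stops.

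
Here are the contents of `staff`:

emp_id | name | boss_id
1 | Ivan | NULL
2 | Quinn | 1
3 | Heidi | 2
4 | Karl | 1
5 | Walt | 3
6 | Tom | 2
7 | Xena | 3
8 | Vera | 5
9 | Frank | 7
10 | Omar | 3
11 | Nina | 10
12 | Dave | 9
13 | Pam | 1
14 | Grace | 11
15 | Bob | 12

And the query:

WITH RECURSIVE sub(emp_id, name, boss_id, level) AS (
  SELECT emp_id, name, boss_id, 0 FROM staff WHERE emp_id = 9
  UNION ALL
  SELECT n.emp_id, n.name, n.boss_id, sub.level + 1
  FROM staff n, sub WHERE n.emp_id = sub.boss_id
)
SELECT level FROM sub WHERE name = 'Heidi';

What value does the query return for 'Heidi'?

Base: emp_id=9 (Frank), boss_id=7, level 0.
Iteration 1: join on emp_id=7 -> Xena (id 7, boss_id=3, level 1).
Iteration 2: join on emp_id=3 -> Heidi (id 3, boss_id=2, level 2).
Iteration 3: join on emp_id=2 -> Quinn (id 2, boss_id=1, level 3).
Iteration 4: join on emp_id=1 -> Ivan (id 1, boss_id=NULL, level 4).
Iteration 5: boss_id is NULL; no match; recursion stops.

2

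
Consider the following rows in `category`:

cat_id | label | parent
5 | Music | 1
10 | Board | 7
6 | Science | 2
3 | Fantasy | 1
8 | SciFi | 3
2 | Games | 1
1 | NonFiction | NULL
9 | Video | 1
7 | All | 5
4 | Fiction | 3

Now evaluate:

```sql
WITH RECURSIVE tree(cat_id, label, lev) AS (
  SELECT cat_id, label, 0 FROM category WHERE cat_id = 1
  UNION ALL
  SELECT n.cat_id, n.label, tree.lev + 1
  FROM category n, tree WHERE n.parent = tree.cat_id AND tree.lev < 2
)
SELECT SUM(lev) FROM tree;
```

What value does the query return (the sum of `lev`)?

12

Base: cat_id=1 (NonFiction) at lev 0.
Iteration 1: rows with parent in {1} -> Games (id 2, lev 1), Fantasy (id 3, lev 1), Music (id 5, lev 1), Video (id 9, lev 1).
Iteration 2: rows with parent in {2,3,5,9} -> Fiction (id 4, lev 2), Science (id 6, lev 2), All (id 7, lev 2), SciFi (id 8, lev 2).
Iteration 3: lev < 2 fails for all current rows; recursion stops.
SUM(lev) = 0 + 1 + 1 + 1 + 1 + 2 + 2 + 2 + 2 = 12.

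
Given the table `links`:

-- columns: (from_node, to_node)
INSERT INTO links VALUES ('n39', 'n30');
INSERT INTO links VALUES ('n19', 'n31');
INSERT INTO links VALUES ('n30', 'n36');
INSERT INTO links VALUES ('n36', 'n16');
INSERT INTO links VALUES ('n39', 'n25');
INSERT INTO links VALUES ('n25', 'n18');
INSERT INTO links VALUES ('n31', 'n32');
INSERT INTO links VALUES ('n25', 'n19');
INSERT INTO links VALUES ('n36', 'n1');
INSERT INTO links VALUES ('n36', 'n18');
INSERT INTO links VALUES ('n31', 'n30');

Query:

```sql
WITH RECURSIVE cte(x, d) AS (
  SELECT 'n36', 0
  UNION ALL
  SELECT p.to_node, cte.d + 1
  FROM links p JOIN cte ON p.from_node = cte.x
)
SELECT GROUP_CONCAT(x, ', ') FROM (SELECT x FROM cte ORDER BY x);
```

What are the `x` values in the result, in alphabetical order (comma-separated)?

n1, n16, n18, n36

Base: (n36, d=0).
Iteration 1: edges from {n36} -> (n1, d=1), (n16, d=1), (n18, d=1).
Iteration 2: no outgoing edges from {n1,n16,n18}; recursion stops.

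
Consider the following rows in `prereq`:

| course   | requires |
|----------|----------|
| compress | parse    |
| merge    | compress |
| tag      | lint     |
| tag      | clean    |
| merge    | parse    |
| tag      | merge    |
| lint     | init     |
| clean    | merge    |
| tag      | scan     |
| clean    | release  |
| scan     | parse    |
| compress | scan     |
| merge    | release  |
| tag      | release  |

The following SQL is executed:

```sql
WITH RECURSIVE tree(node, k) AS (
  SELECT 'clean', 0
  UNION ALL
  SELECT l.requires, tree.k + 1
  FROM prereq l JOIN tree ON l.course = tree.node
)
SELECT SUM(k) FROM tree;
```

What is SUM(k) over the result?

Base: (clean, k=0).
Iteration 1: edges from {clean} -> (merge, k=1), (release, k=1).
Iteration 2: edges from {merge,release} -> (compress, k=2), (parse, k=2), (release, k=2).
Iteration 3: edges from {compress,parse,release} -> (parse, k=3), (scan, k=3).
Iteration 4: edges from {parse,scan} -> (parse, k=4).
Iteration 5: no outgoing edges from {parse}; recursion stops.
SUM(k) = 0 + 1 + 1 + 2 + 2 + 2 + 3 + 3 + 4 = 18.

18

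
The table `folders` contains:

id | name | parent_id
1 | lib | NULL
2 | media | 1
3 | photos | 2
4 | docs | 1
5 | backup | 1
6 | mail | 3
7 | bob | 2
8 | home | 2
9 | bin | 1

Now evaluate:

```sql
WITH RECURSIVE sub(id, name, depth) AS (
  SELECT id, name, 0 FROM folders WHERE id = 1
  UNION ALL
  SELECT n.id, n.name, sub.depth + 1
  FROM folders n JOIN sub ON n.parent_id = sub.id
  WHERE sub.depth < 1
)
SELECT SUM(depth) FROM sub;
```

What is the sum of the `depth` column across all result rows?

4

Base: id=1 (lib) at depth 0.
Iteration 1: rows with parent_id in {1} -> media (id 2, depth 1), docs (id 4, depth 1), backup (id 5, depth 1), bin (id 9, depth 1).
Iteration 2: depth < 1 fails for all current rows; recursion stops.
SUM(depth) = 0 + 1 + 1 + 1 + 1 = 4.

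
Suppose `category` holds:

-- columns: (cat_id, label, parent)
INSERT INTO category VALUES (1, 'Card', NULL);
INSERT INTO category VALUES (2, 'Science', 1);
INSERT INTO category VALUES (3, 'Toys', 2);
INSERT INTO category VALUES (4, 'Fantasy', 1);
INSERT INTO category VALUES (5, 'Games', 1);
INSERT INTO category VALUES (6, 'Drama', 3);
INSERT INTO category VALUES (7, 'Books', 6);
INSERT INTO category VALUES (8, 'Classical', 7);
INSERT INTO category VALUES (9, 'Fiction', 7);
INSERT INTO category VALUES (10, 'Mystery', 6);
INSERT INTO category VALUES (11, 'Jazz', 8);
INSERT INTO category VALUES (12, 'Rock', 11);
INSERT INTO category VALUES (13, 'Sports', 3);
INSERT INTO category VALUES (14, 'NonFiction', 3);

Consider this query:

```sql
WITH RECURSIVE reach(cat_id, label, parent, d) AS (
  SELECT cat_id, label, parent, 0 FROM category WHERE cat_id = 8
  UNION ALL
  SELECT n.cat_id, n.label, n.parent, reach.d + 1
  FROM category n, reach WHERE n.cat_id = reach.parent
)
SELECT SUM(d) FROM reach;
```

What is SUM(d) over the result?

15

Base: cat_id=8 (Classical), parent=7, d 0.
Iteration 1: join on cat_id=7 -> Books (id 7, parent=6, d 1).
Iteration 2: join on cat_id=6 -> Drama (id 6, parent=3, d 2).
Iteration 3: join on cat_id=3 -> Toys (id 3, parent=2, d 3).
Iteration 4: join on cat_id=2 -> Science (id 2, parent=1, d 4).
Iteration 5: join on cat_id=1 -> Card (id 1, parent=NULL, d 5).
Iteration 6: parent is NULL; no match; recursion stops.
SUM(d) = 0 + 1 + 2 + 3 + 4 + 5 = 15.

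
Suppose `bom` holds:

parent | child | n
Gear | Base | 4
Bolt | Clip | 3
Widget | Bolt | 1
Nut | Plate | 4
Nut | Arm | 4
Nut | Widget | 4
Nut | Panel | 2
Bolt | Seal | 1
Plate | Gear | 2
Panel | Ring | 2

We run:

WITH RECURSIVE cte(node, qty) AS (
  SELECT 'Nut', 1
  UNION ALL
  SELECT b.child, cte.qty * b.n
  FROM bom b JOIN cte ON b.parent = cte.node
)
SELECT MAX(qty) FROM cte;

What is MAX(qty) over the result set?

32

Base: (Nut, qty=1).
Iteration 1: components of {Nut} -> Arm = 1*4 = 4, Panel = 1*2 = 2, Plate = 1*4 = 4, Widget = 1*4 = 4.
Iteration 2: components of {Arm,Panel,Plate,Widget} -> Bolt = 4*1 = 4, Gear = 4*2 = 8, Ring = 2*2 = 4.
Iteration 3: components of {Bolt,Gear,Ring} -> Base = 8*4 = 32, Clip = 4*3 = 12, Seal = 4*1 = 4.
Iteration 4: no further components; recursion stops.
qty values: 1, 4, 4, 2, 4, 8, 4, 4, 32, 12, 4; the maximum is 32.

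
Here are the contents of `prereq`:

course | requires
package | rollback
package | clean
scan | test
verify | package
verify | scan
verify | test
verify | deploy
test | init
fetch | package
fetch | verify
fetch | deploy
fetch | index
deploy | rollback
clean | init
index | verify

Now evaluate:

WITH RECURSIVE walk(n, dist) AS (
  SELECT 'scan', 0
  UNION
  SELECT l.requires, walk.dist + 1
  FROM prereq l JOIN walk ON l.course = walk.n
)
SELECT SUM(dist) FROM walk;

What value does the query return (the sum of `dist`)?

3

Base: (scan, dist=0).
Iteration 1: edges from {scan} -> (test, dist=1).
Iteration 2: edges from {test} -> (init, dist=2).
Iteration 3: no outgoing edges from {init}; recursion stops.
SUM(dist) = 0 + 1 + 2 = 3.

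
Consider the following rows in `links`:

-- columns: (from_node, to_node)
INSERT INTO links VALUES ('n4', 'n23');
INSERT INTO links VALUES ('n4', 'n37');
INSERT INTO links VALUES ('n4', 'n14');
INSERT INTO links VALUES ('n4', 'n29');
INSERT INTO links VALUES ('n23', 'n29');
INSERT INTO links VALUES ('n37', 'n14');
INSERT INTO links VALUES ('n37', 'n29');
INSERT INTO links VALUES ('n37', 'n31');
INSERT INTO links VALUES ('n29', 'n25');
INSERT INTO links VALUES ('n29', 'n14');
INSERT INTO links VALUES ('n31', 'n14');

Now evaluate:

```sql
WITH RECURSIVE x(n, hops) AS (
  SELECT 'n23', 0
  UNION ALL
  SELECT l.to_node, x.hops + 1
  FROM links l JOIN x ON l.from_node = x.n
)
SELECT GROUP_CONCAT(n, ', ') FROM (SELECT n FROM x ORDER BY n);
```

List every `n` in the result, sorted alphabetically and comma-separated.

Base: (n23, hops=0).
Iteration 1: edges from {n23} -> (n29, hops=1).
Iteration 2: edges from {n29} -> (n14, hops=2), (n25, hops=2).
Iteration 3: no outgoing edges from {n14,n25}; recursion stops.

n14, n23, n25, n29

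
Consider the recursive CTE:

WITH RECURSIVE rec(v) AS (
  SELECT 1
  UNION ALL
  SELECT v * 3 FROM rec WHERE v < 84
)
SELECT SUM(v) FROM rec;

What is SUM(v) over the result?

364

Base: v=1.
Iteration 1: 1 < 84 holds -> v = 1 * 3 = 3.
Iteration 2: 3 < 84 holds -> v = 3 * 3 = 9.
Iteration 3: 9 < 84 holds -> v = 9 * 3 = 27.
Iteration 4: 27 < 84 holds -> v = 27 * 3 = 81.
Iteration 5: 81 < 84 holds -> v = 81 * 3 = 243.
Iteration 6: 243 < 84 fails; recursion stops.
SUM(v) = 1 + 3 + 9 + 27 + 81 + 243 = 364.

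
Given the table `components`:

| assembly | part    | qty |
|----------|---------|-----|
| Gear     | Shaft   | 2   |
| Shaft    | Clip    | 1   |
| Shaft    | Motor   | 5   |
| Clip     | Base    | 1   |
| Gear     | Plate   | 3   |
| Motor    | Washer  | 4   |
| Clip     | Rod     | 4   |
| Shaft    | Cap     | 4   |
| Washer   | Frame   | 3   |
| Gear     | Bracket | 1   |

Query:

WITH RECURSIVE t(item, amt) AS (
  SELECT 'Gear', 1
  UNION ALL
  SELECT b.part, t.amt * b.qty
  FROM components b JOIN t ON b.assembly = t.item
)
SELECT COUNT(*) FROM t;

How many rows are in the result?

11

Base: (Gear, amt=1).
Iteration 1: components of {Gear} -> Bracket = 1*1 = 1, Plate = 1*3 = 3, Shaft = 1*2 = 2.
Iteration 2: components of {Bracket,Plate,Shaft} -> Cap = 2*4 = 8, Clip = 2*1 = 2, Motor = 2*5 = 10.
Iteration 3: components of {Cap,Clip,Motor} -> Base = 2*1 = 2, Rod = 2*4 = 8, Washer = 10*4 = 40.
Iteration 4: components of {Base,Rod,Washer} -> Frame = 40*3 = 120.
Iteration 5: no further components; recursion stops.
Total rows emitted: 11.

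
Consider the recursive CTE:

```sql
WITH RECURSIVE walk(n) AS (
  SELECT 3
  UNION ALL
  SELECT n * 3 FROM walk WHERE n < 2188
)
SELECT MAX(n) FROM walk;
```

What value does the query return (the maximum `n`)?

6561

Base: n=3.
Iteration 1: 3 < 2188 holds -> n = 3 * 3 = 9.
Iteration 2: 9 < 2188 holds -> n = 9 * 3 = 27.
Iteration 3: 27 < 2188 holds -> n = 27 * 3 = 81.
Iteration 4: 81 < 2188 holds -> n = 81 * 3 = 243.
Iteration 5: 243 < 2188 holds -> n = 243 * 3 = 729.
Iteration 6: 729 < 2188 holds -> n = 729 * 3 = 2187.
Iteration 7: 2187 < 2188 holds -> n = 2187 * 3 = 6561.
Iteration 8: 6561 < 2188 fails; recursion stops.
n values: 3, 9, 27, 81, 243, 729, 2187, 6561; the maximum is 6561.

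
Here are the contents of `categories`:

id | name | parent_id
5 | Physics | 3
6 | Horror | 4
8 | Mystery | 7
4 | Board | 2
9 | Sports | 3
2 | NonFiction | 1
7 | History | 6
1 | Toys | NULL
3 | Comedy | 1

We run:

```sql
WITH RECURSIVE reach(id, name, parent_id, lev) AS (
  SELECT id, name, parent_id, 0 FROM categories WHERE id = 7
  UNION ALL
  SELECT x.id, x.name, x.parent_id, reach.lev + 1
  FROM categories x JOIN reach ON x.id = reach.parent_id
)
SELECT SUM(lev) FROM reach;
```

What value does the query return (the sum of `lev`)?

10

Base: id=7 (History), parent_id=6, lev 0.
Iteration 1: join on id=6 -> Horror (id 6, parent_id=4, lev 1).
Iteration 2: join on id=4 -> Board (id 4, parent_id=2, lev 2).
Iteration 3: join on id=2 -> NonFiction (id 2, parent_id=1, lev 3).
Iteration 4: join on id=1 -> Toys (id 1, parent_id=NULL, lev 4).
Iteration 5: parent_id is NULL; no match; recursion stops.
SUM(lev) = 0 + 1 + 2 + 3 + 4 = 10.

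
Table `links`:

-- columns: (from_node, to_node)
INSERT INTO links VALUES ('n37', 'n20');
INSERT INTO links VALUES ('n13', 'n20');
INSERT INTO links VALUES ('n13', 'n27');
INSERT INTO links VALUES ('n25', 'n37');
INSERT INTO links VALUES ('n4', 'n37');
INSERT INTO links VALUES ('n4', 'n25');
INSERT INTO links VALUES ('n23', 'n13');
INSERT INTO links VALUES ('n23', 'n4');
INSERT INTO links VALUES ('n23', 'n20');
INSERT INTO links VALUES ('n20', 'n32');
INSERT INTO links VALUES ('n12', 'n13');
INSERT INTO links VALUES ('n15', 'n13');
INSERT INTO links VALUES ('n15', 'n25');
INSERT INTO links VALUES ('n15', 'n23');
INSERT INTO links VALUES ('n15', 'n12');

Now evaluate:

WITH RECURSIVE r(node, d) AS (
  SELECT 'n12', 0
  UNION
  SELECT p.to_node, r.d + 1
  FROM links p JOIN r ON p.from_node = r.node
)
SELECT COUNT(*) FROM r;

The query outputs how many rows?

Base: (n12, d=0).
Iteration 1: edges from {n12} -> (n13, d=1).
Iteration 2: edges from {n13} -> (n20, d=2), (n27, d=2).
Iteration 3: edges from {n20,n27} -> (n32, d=3).
Iteration 4: no outgoing edges from {n32}; recursion stops.
Total rows emitted: 5.

5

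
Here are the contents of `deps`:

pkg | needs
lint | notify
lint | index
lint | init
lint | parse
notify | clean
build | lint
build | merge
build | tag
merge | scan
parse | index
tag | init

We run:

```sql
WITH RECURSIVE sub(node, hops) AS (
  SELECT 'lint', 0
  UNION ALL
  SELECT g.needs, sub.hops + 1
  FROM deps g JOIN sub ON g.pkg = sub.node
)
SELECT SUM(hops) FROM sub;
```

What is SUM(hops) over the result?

Base: (lint, hops=0).
Iteration 1: edges from {lint} -> (index, hops=1), (init, hops=1), (notify, hops=1), (parse, hops=1).
Iteration 2: edges from {index,init,notify,parse} -> (clean, hops=2), (index, hops=2).
Iteration 3: no outgoing edges from {clean,index}; recursion stops.
SUM(hops) = 0 + 1 + 1 + 1 + 1 + 2 + 2 = 8.

8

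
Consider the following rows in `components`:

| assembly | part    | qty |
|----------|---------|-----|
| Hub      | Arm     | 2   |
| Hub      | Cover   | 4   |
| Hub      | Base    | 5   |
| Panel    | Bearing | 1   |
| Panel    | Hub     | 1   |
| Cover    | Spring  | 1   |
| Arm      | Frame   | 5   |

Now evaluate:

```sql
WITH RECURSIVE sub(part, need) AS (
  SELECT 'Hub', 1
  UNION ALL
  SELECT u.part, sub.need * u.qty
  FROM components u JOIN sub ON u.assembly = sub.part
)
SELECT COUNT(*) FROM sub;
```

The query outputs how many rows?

Base: (Hub, need=1).
Iteration 1: components of {Hub} -> Arm = 1*2 = 2, Base = 1*5 = 5, Cover = 1*4 = 4.
Iteration 2: components of {Arm,Base,Cover} -> Frame = 2*5 = 10, Spring = 4*1 = 4.
Iteration 3: no further components; recursion stops.
Total rows emitted: 6.

6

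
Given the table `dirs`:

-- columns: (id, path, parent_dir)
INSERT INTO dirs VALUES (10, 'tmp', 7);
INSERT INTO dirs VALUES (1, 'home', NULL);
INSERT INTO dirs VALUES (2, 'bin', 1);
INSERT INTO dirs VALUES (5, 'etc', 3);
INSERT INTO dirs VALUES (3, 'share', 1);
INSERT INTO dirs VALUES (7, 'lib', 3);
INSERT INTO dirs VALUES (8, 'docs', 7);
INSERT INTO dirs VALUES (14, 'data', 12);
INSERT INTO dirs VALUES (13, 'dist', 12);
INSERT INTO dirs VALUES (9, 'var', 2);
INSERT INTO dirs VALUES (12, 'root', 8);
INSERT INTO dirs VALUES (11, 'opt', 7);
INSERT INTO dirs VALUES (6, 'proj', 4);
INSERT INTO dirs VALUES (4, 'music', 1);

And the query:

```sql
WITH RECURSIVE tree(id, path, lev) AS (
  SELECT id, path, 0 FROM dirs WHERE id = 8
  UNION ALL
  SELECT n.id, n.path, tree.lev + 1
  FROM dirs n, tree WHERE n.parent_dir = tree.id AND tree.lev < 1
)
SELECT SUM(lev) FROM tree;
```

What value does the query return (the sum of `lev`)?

1

Base: id=8 (docs) at lev 0.
Iteration 1: rows with parent_dir in {8} -> root (id 12, lev 1).
Iteration 2: lev < 1 fails for all current rows; recursion stops.
SUM(lev) = 0 + 1 = 1.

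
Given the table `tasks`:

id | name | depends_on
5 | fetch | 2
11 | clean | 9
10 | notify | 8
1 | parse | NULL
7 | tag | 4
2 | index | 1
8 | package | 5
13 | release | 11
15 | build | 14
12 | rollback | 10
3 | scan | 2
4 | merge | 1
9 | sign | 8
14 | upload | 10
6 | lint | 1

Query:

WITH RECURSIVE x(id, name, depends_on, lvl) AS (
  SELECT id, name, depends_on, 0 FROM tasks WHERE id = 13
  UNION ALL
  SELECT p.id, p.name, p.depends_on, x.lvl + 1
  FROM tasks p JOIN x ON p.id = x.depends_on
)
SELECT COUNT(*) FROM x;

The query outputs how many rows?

Base: id=13 (release), depends_on=11, lvl 0.
Iteration 1: join on id=11 -> clean (id 11, depends_on=9, lvl 1).
Iteration 2: join on id=9 -> sign (id 9, depends_on=8, lvl 2).
Iteration 3: join on id=8 -> package (id 8, depends_on=5, lvl 3).
Iteration 4: join on id=5 -> fetch (id 5, depends_on=2, lvl 4).
Iteration 5: join on id=2 -> index (id 2, depends_on=1, lvl 5).
Iteration 6: join on id=1 -> parse (id 1, depends_on=NULL, lvl 6).
Iteration 7: depends_on is NULL; no match; recursion stops.
Total rows emitted: 7.

7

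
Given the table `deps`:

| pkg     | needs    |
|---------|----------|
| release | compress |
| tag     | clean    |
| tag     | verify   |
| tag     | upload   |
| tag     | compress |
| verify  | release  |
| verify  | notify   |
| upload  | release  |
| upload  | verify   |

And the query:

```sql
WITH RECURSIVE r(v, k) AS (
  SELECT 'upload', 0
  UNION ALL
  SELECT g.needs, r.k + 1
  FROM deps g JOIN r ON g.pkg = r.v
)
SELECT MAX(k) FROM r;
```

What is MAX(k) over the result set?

Base: (upload, k=0).
Iteration 1: edges from {upload} -> (release, k=1), (verify, k=1).
Iteration 2: edges from {release,verify} -> (compress, k=2), (notify, k=2), (release, k=2).
Iteration 3: edges from {compress,notify,release} -> (compress, k=3).
Iteration 4: no outgoing edges from {compress}; recursion stops.
k values: 0, 1, 1, 2, 2, 2, 3; the maximum is 3.

3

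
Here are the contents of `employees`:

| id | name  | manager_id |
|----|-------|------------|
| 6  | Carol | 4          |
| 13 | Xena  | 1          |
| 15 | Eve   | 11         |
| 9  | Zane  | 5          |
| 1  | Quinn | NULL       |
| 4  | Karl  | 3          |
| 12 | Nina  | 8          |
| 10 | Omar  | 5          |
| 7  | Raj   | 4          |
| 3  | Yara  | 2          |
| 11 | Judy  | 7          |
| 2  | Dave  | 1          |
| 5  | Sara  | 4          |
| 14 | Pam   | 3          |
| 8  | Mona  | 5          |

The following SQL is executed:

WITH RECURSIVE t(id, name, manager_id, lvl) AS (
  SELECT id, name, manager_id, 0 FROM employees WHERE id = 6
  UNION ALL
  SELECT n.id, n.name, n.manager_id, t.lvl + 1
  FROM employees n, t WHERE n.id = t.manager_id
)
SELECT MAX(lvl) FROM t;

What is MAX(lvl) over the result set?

4

Base: id=6 (Carol), manager_id=4, lvl 0.
Iteration 1: join on id=4 -> Karl (id 4, manager_id=3, lvl 1).
Iteration 2: join on id=3 -> Yara (id 3, manager_id=2, lvl 2).
Iteration 3: join on id=2 -> Dave (id 2, manager_id=1, lvl 3).
Iteration 4: join on id=1 -> Quinn (id 1, manager_id=NULL, lvl 4).
Iteration 5: manager_id is NULL; no match; recursion stops.
lvl values: 0, 1, 2, 3, 4; the maximum is 4.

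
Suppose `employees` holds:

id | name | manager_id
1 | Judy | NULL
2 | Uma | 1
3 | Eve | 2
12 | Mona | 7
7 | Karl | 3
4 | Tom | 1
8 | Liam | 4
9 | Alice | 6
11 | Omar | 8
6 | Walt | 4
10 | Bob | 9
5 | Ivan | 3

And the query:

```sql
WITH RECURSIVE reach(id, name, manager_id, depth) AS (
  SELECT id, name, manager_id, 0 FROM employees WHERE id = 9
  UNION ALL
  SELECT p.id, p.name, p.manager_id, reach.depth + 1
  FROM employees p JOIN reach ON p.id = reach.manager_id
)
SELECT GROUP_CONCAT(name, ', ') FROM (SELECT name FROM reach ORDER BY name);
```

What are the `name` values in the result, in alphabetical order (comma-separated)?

Alice, Judy, Tom, Walt

Base: id=9 (Alice), manager_id=6, depth 0.
Iteration 1: join on id=6 -> Walt (id 6, manager_id=4, depth 1).
Iteration 2: join on id=4 -> Tom (id 4, manager_id=1, depth 2).
Iteration 3: join on id=1 -> Judy (id 1, manager_id=NULL, depth 3).
Iteration 4: manager_id is NULL; no match; recursion stops.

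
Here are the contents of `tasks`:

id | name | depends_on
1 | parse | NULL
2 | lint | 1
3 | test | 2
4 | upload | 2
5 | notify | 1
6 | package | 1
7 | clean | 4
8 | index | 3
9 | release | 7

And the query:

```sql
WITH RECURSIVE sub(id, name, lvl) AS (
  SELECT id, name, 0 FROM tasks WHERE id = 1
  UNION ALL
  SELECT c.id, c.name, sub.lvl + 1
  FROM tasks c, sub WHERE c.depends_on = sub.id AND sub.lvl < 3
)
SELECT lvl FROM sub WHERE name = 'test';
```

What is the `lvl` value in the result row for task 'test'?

2

Base: id=1 (parse) at lvl 0.
Iteration 1: rows with depends_on in {1} -> lint (id 2, lvl 1), notify (id 5, lvl 1), package (id 6, lvl 1).
Iteration 2: rows with depends_on in {2,5,6} -> test (id 3, lvl 2), upload (id 4, lvl 2).
Iteration 3: rows with depends_on in {3,4} -> clean (id 7, lvl 3), index (id 8, lvl 3).
Iteration 4: lvl < 3 fails for all current rows; recursion stops.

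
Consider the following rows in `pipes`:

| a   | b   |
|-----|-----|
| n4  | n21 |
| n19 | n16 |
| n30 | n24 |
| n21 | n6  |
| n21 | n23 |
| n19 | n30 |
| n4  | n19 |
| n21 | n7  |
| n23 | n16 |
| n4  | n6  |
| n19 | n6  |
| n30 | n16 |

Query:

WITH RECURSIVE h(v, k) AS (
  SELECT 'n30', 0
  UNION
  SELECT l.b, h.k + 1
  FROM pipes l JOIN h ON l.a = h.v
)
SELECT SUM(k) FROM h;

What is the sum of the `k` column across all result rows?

Base: (n30, k=0).
Iteration 1: edges from {n30} -> (n16, k=1), (n24, k=1).
Iteration 2: no outgoing edges from {n16,n24}; recursion stops.
SUM(k) = 0 + 1 + 1 = 2.

2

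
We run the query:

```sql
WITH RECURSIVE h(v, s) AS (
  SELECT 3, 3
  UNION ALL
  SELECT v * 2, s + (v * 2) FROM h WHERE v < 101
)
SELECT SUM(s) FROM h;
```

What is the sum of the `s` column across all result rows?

741

Base: v=3, s=3.
Iteration 1: 3 < 101 holds -> v = 3 * 2 = 6, s = 3 + 6 = 9.
Iteration 2: 6 < 101 holds -> v = 6 * 2 = 12, s = 9 + 12 = 21.
Iteration 3: 12 < 101 holds -> v = 12 * 2 = 24, s = 21 + 24 = 45.
Iteration 4: 24 < 101 holds -> v = 24 * 2 = 48, s = 45 + 48 = 93.
Iteration 5: 48 < 101 holds -> v = 48 * 2 = 96, s = 93 + 96 = 189.
Iteration 6: 96 < 101 holds -> v = 96 * 2 = 192, s = 189 + 192 = 381.
Iteration 7: 192 < 101 fails; recursion stops.
SUM(s) = 3 + 9 + 21 + 45 + 93 + 189 + 381 = 741.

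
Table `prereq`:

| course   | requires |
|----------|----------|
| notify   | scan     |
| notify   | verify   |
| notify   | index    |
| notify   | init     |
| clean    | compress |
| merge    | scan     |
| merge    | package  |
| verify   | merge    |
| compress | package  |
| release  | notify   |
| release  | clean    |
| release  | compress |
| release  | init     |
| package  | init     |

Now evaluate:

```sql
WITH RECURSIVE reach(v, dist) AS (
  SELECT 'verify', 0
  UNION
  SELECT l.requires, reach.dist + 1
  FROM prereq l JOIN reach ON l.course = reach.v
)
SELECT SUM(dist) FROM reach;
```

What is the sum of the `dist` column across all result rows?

8

Base: (verify, dist=0).
Iteration 1: edges from {verify} -> (merge, dist=1).
Iteration 2: edges from {merge} -> (package, dist=2), (scan, dist=2).
Iteration 3: edges from {package,scan} -> (init, dist=3).
Iteration 4: no outgoing edges from {init}; recursion stops.
SUM(dist) = 0 + 1 + 2 + 2 + 3 = 8.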